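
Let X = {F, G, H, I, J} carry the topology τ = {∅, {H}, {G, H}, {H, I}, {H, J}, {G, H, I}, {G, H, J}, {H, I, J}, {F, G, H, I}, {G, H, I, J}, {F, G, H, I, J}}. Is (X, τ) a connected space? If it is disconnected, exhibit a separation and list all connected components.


(X, τ) is connected.

Find clopen sets (U ∈ τ with X ∖ U ∈ τ):
  U = ∅, X ∖ U = {F, G, H, I, J} — both open, so U is clopen.
  U = {F, G, H, I, J}, X ∖ U = ∅ — both open, so U is clopen.
Only trivial clopens (∅ and X) exist, so (X, τ) is connected.
Compute connected components by grouping points that agree on all clopens:
  component: {F, G, H, I, J}


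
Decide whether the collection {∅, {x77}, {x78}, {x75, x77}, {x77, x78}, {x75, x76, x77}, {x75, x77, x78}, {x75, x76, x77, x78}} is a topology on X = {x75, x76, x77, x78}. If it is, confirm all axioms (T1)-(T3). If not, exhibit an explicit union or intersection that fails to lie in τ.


τ IS a topology on X.

Axiom (T1): ∅ ∈ τ? Yes; X ∈ τ? Yes.
Axiom (T2/T3): check pairwise unions and intersections of members of τ.
All pairwise intersections and unions checked — each lies in τ. Therefore τ satisfies (T1), (T2), (T3): it IS a topology on X.


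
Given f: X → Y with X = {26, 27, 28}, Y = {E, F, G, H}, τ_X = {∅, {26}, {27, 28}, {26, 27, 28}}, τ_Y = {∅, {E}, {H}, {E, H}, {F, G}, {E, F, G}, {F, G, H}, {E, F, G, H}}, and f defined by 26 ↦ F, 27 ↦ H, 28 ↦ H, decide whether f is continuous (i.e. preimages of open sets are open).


f IS continuous.

Compute f^{-1}(U) for each U ∈ τ_Y:
  U = ∅: f^{-1}(U) = ∅ ∈ τ_X ✓.
  U = {E}: f^{-1}(U) = ∅ ∈ τ_X ✓.
  U = {H}: f^{-1}(U) = {27, 28} ∈ τ_X ✓.
  U = {E, H}: f^{-1}(U) = {27, 28} ∈ τ_X ✓.
  U = {F, G}: f^{-1}(U) = {26} ∈ τ_X ✓.
  U = {E, F, G}: f^{-1}(U) = {26} ∈ τ_X ✓.
  U = {F, G, H}: f^{-1}(U) = {26, 27, 28} ∈ τ_X ✓.
  U = {E, F, G, H}: f^{-1}(U) = {26, 27, 28} ∈ τ_X ✓.
Every preimage lies in τ_X, so f IS continuous.


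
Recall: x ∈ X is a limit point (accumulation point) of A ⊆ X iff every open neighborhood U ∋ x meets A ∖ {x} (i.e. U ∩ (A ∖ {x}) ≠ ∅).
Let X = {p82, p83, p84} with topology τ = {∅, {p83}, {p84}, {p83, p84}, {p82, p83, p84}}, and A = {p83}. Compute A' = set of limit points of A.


A' = {p82}

For each x ∈ X, list the open sets U ∈ τ with x ∈ U, then check whether U ∩ (A ∖ {x}) ≠ ∅ for every such U.
  x = p82: opens ∋ x are {p82, p83, p84}; each meets A ∖ {p82}, so x IS a limit point.
  x = p83: open {p83} ∋ x has {p83} ∩ (A ∖ {p83}) = ∅, so x is NOT a limit point.
  x = p84: open {p84} ∋ x has {p84} ∩ (A ∖ {p84}) = ∅, so x is NOT a limit point.
Collecting: A' = {p82}.


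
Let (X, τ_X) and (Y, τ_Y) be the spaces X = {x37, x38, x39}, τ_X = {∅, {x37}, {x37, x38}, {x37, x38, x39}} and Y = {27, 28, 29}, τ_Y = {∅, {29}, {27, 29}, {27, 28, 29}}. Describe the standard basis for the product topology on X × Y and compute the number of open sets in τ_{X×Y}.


Basis B = {∅ × ∅, {x37} × {29}, {x37} × {27, 29}, {x37, x38} × {29}, {x37} × {27, 28, 29}, {x37, x38, x39} × {29}, {x37, x38} × {27, 29}, {x37, x38} × {27, 28, 29}, {x37, x38, x39} × {27, 29}, {x37, x38, x39} × {27, 28, 29}}; |τ_{X×Y}| = 20.

Enumerate products U × V with U ∈ τ_X, V ∈ τ_Y (deduplicated):
  ∅ × ∅ = {} (∅)
  {x37} × {29} = {(x37,29)}
  {x37} × {27, 29} = {(x37,27), (x37,29)}
  {x37, x38} × {29} = {(x37,29), (x38,29)}
  {x37} × {27, 28, 29} = {(x37,27), (x37,28), (x37,29)}
  {x37, x38, x39} × {29} = {(x37,29), (x38,29), (x39,29)}
  {x37, x38} × {27, 29} = {(x37,27), (x37,29), (x38,27), (x38,29)}
  {x37, x38} × {27, 28, 29} = {(x37,27), (x37,28), (x37,29), (x38,27), (x38,28), (x38,29)}
  {x37, x38, x39} × {27, 29} = {(x37,27), (x37,29), (x38,27), (x38,29), (x39,27), (x39,29)}
  {x37, x38, x39} × {27, 28, 29} = {(x37,27), (x37,28), (x37,29), (x38,27), (x38,28), (x38,29), (x39,27), (x39,28), (x39,29)}
These 10 distinct sets form the basis B.
Close under arbitrary unions to get τ_{X×Y}; counting gives |τ_{X×Y}| = 20.


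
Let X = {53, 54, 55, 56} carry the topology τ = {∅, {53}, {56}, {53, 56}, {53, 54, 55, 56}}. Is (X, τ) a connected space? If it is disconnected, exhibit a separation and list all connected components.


(X, τ) is connected.

Find clopen sets (U ∈ τ with X ∖ U ∈ τ):
  U = ∅, X ∖ U = {53, 54, 55, 56} — both open, so U is clopen.
  U = {53, 54, 55, 56}, X ∖ U = ∅ — both open, so U is clopen.
Only trivial clopens (∅ and X) exist, so (X, τ) is connected.
Compute connected components by grouping points that agree on all clopens:
  component: {53, 54, 55, 56}


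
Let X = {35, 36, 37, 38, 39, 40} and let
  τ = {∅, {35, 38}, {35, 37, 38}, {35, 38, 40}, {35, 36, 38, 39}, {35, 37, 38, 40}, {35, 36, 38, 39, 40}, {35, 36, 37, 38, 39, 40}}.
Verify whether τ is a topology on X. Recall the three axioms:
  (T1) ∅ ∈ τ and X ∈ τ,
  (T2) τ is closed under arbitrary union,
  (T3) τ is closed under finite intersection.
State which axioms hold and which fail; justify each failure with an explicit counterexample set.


τ is NOT a topology on X.

Axiom (T1): ∅ ∈ τ? Yes; X ∈ τ? Yes.
Axiom (T2/T3): check pairwise unions and intersections of members of τ.
Counterexample for (T2): {35, 37, 38} ∪ {35, 36, 38, 39} = {35, 36, 37, 38, 39} ∉ τ. Therefore τ is NOT a topology.


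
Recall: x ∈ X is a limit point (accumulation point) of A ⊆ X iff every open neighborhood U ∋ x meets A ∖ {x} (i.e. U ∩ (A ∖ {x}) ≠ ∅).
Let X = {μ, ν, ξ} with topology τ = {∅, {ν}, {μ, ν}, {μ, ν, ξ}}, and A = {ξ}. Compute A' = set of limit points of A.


A' = ∅

For each x ∈ X, list the open sets U ∈ τ with x ∈ U, then check whether U ∩ (A ∖ {x}) ≠ ∅ for every such U.
  x = μ: open {μ, ν} ∋ x has {μ, ν} ∩ (A ∖ {μ}) = ∅, so x is NOT a limit point.
  x = ν: open {ν} ∋ x has {ν} ∩ (A ∖ {ν}) = ∅, so x is NOT a limit point.
  x = ξ: open {μ, ν, ξ} ∋ x has {μ, ν, ξ} ∩ (A ∖ {ξ}) = ∅, so x is NOT a limit point.
Collecting: A' = ∅.


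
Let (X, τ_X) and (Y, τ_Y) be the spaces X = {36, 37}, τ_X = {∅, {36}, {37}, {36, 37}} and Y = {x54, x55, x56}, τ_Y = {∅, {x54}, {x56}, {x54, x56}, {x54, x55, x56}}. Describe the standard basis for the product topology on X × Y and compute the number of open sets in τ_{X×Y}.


Basis B = {∅ × ∅, {36} × {x54}, {36} × {x56}, {37} × {x54}, {37} × {x56}, {36} × {x54, x56}, {36, 37} × {x54}, {36, 37} × {x56}, {37} × {x54, x56}, {36} × {x54, x55, x56}, {37} × {x54, x55, x56}, {36, 37} × {x54, x56}, {36, 37} × {x54, x55, x56}}; |τ_{X×Y}| = 25.

Enumerate products U × V with U ∈ τ_X, V ∈ τ_Y (deduplicated):
  ∅ × ∅ = {} (∅)
  {36} × {x54} = {(36,x54)}
  {36} × {x56} = {(36,x56)}
  {37} × {x54} = {(37,x54)}
  {37} × {x56} = {(37,x56)}
  {36} × {x54, x56} = {(36,x54), (36,x56)}
  {36, 37} × {x54} = {(36,x54), (37,x54)}
  {36, 37} × {x56} = {(36,x56), (37,x56)}
  {37} × {x54, x56} = {(37,x54), (37,x56)}
  {36} × {x54, x55, x56} = {(36,x54), (36,x55), (36,x56)}
  {37} × {x54, x55, x56} = {(37,x54), (37,x55), (37,x56)}
  {36, 37} × {x54, x56} = {(36,x54), (36,x56), (37,x54), (37,x56)}
  {36, 37} × {x54, x55, x56} = {(36,x54), (36,x55), (36,x56), (37,x54), (37,x55), (37,x56)}
These 13 distinct sets form the basis B.
Close under arbitrary unions to get τ_{X×Y}; counting gives |τ_{X×Y}| = 25.


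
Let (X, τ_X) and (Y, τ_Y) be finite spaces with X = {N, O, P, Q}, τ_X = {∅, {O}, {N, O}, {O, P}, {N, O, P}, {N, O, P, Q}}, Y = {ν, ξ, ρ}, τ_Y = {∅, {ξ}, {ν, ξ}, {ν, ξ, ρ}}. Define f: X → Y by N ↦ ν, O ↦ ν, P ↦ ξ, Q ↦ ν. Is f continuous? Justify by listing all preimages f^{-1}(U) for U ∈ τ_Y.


f is NOT continuous.

Compute f^{-1}(U) for each U ∈ τ_Y:
  U = ∅: f^{-1}(U) = ∅ ∈ τ_X ✓.
  U = {ξ}: f^{-1}(U) = {P} ∉ τ_X ✗.
  U = {ν, ξ}: f^{-1}(U) = {N, O, P, Q} ∈ τ_X ✓.
  U = {ν, ξ, ρ}: f^{-1}(U) = {N, O, P, Q} ∈ τ_X ✓.
Found U = {ξ} with f^{-1}(U) = {P} not in τ_X. Therefore f is NOT continuous.


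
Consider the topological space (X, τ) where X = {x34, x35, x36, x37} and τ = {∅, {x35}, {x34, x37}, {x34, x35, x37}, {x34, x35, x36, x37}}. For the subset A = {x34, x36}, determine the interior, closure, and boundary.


int(A) = ∅, cl(A) = {x34, x36, x37}, ∂A = {x34, x36, x37}.

Closed sets in (X, τ) are complements of opens:
  closed(X, τ) = {∅, {x36}, {x35, x36}, {x34, x36, x37}, {x34, x35, x36, x37}}.
int(A) = ⋃ {U ∈ τ : U ⊆ A}. Opens contained in A: ∅.
Taking the union of these: int(A) = ∅.
cl(A) = ⋂ {C closed : A ⊆ C}. Closed sets containing A: {x34, x36, x37}, {x34, x35, x36, x37}.
Intersecting these: cl(A) = {x34, x36, x37}.
∂A = cl(A) ∖ int(A) = {x34, x36, x37} ∖ ∅ = {x34, x36, x37}.


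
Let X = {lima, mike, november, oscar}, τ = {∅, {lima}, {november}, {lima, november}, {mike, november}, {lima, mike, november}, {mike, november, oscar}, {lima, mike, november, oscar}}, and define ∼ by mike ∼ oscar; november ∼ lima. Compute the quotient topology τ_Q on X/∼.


X/∼ = {[lima=november], [mike=oscar]}; |τ_Q| = 3.

Equivalence classes: [lima=november], [mike=oscar].
Quotient map π: X → X/∼ sends lima ↦ [lima=november], mike ↦ [mike=oscar], november ↦ [lima=november], oscar ↦ [mike=oscar].
For each subset V ⊆ X/∼, compute π^{-1}(V) ⊆ X and check whether π^{-1}(V) ∈ τ. V is open in τ_Q iff π^{-1}(V) ∈ τ.
  V = {}: π^{-1}(V) = ∅ ∈ τ ✓.
  V = {[lima=november]}: π^{-1}(V) = {lima, november} ∈ τ ✓.
  V = {[mike=oscar]}: π^{-1}(V) = {mike, oscar} ∉ τ ✗.
  V = {[lima=november], [mike=oscar]}: π^{-1}(V) = {lima, mike, november, oscar} ∈ τ ✓.
Open sets in the quotient: τ_Q = {{}, {[lima=november]}, {[lima=november], [mike=oscar]}} (3 elements).


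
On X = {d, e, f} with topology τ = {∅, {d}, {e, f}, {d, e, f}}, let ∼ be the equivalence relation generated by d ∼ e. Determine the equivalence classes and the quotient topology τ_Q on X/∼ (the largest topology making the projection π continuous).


X/∼ = {[d=e], [f]}; |τ_Q| = 2.

Equivalence classes: [d=e], [f].
Quotient map π: X → X/∼ sends d ↦ [d=e], e ↦ [d=e], f ↦ [f].
For each subset V ⊆ X/∼, compute π^{-1}(V) ⊆ X and check whether π^{-1}(V) ∈ τ. V is open in τ_Q iff π^{-1}(V) ∈ τ.
  V = {}: π^{-1}(V) = ∅ ∈ τ ✓.
  V = {[d=e]}: π^{-1}(V) = {d, e} ∉ τ ✗.
  V = {[f]}: π^{-1}(V) = {f} ∉ τ ✗.
  V = {[d=e], [f]}: π^{-1}(V) = {d, e, f} ∈ τ ✓.
Open sets in the quotient: τ_Q = {{}, {[d=e], [f]}} (2 elements).


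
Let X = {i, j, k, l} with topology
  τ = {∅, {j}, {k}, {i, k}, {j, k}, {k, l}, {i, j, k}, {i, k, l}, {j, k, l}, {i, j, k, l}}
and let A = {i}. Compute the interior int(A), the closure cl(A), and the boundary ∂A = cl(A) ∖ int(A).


int(A) = ∅, cl(A) = {i}, ∂A = {i}.

Closed sets in (X, τ) are complements of opens:
  closed(X, τ) = {∅, {i}, {j}, {l}, {i, j}, {i, l}, {j, l}, {i, j, l}, {i, k, l}, {i, j, k, l}}.
int(A) = ⋃ {U ∈ τ : U ⊆ A}. Opens contained in A: ∅.
Taking the union of these: int(A) = ∅.
cl(A) = ⋂ {C closed : A ⊆ C}. Closed sets containing A: {i}, {i, j}, {i, l}, {i, j, l}, {i, k, l}, {i, j, k, l}.
Intersecting these: cl(A) = {i}.
∂A = cl(A) ∖ int(A) = {i} ∖ ∅ = {i}.


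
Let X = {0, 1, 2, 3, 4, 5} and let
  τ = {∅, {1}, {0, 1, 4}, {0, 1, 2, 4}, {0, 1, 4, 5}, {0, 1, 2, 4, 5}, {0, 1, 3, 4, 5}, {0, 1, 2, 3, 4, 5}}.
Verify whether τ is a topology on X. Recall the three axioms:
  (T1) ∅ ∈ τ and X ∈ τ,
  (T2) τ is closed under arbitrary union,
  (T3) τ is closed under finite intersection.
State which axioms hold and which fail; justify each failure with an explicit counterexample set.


τ IS a topology on X.

Axiom (T1): ∅ ∈ τ? Yes; X ∈ τ? Yes.
Axiom (T2/T3): check pairwise unions and intersections of members of τ.
All pairwise intersections and unions checked — each lies in τ. Therefore τ satisfies (T1), (T2), (T3): it IS a topology on X.


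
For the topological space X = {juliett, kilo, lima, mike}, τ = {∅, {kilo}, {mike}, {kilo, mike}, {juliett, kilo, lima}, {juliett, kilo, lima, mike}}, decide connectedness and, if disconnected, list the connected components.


(X, τ) is disconnected; components = [{mike}, {juliett, kilo, lima}].

Find clopen sets (U ∈ τ with X ∖ U ∈ τ):
  U = ∅, X ∖ U = {juliett, kilo, lima, mike} — both open, so U is clopen.
  U = {mike}, X ∖ U = {juliett, kilo, lima} — both open, so U is clopen.
  U = {juliett, kilo, lima}, X ∖ U = {mike} — both open, so U is clopen.
  U = {juliett, kilo, lima, mike}, X ∖ U = ∅ — both open, so U is clopen.
Nontrivial clopen(s) exist: e.g. {mike}. So (X, τ) is disconnected.
Compute connected components by grouping points that agree on all clopens:
  component: {mike}
  component: {juliett, kilo, lima}


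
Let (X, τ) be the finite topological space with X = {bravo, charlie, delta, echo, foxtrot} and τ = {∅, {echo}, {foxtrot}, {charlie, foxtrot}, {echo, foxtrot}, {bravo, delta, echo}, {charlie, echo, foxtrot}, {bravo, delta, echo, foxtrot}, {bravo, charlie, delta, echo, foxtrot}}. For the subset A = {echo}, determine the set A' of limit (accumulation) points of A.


A' = {bravo, delta}

For each x ∈ X, list the open sets U ∈ τ with x ∈ U, then check whether U ∩ (A ∖ {x}) ≠ ∅ for every such U.
  x = bravo: opens ∋ x are {bravo, delta, echo}, {bravo, delta, echo, foxtrot}, {bravo, charlie, delta, echo, foxtrot}; each meets A ∖ {bravo}, so x IS a limit point.
  x = charlie: open {charlie, foxtrot} ∋ x has {charlie, foxtrot} ∩ (A ∖ {charlie}) = ∅, so x is NOT a limit point.
  x = delta: opens ∋ x are {bravo, delta, echo}, {bravo, delta, echo, foxtrot}, {bravo, charlie, delta, echo, foxtrot}; each meets A ∖ {delta}, so x IS a limit point.
  x = echo: open {echo} ∋ x has {echo} ∩ (A ∖ {echo}) = ∅, so x is NOT a limit point.
  x = foxtrot: open {foxtrot} ∋ x has {foxtrot} ∩ (A ∖ {foxtrot}) = ∅, so x is NOT a limit point.
Collecting: A' = {bravo, delta}.


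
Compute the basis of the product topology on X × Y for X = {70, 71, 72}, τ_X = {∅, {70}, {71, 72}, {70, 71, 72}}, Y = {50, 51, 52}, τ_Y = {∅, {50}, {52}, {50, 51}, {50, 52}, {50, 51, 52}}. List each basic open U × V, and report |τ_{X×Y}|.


Basis B = {∅ × ∅, {70} × {50}, {70} × {52}, {70} × {50, 51}, {70} × {50, 52}, {71, 72} × {50}, {71, 72} × {52}, {70} × {50, 51, 52}, {70, 71, 72} × {50}, {70, 71, 72} × {52}, {71, 72} × {50, 51}, {71, 72} × {50, 52}, {70, 71, 72} × {50, 51}, {70, 71, 72} × {50, 52}, {71, 72} × {50, 51, 52}, {70, 71, 72} × {50, 51, 52}}; |τ_{X×Y}| = 36.

Enumerate products U × V with U ∈ τ_X, V ∈ τ_Y (deduplicated):
  ∅ × ∅ = {} (∅)
  {70} × {50} = {(70,50)}
  {70} × {52} = {(70,52)}
  {70} × {50, 51} = {(70,50), (70,51)}
  {70} × {50, 52} = {(70,50), (70,52)}
  {71, 72} × {50} = {(71,50), (72,50)}
  {71, 72} × {52} = {(71,52), (72,52)}
  {70} × {50, 51, 52} = {(70,50), (70,51), (70,52)}
  {70, 71, 72} × {50} = {(70,50), (71,50), (72,50)}
  {70, 71, 72} × {52} = {(70,52), (71,52), (72,52)}
  {71, 72} × {50, 51} = {(71,50), (71,51), (72,50), (72,51)}
  {71, 72} × {50, 52} = {(71,50), (71,52), (72,50), (72,52)}
  {70, 71, 72} × {50, 51} = {(70,50), (70,51), (71,50), (71,51), (72,50), (72,51)}
  {70, 71, 72} × {50, 52} = {(70,50), (70,52), (71,50), (71,52), (72,50), (72,52)}
  {71, 72} × {50, 51, 52} = {(71,50), (71,51), (71,52), (72,50), (72,51), (72,52)}
  {70, 71, 72} × {50, 51, 52} = {(70,50), (70,51), (70,52), (71,50), (71,51), (71,52), (72,50), (72,51), (72,52)}
These 16 distinct sets form the basis B.
Close under arbitrary unions to get τ_{X×Y}; counting gives |τ_{X×Y}| = 36.


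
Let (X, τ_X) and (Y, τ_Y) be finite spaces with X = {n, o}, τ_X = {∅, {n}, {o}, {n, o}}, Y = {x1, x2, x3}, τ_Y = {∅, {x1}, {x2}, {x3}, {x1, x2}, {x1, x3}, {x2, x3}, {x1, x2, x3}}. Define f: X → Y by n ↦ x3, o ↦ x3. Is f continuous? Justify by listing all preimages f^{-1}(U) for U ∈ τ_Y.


f IS continuous.

Compute f^{-1}(U) for each U ∈ τ_Y:
  U = ∅: f^{-1}(U) = ∅ ∈ τ_X ✓.
  U = {x1}: f^{-1}(U) = ∅ ∈ τ_X ✓.
  U = {x2}: f^{-1}(U) = ∅ ∈ τ_X ✓.
  U = {x3}: f^{-1}(U) = {n, o} ∈ τ_X ✓.
  U = {x1, x2}: f^{-1}(U) = ∅ ∈ τ_X ✓.
  U = {x1, x3}: f^{-1}(U) = {n, o} ∈ τ_X ✓.
  U = {x2, x3}: f^{-1}(U) = {n, o} ∈ τ_X ✓.
  U = {x1, x2, x3}: f^{-1}(U) = {n, o} ∈ τ_X ✓.
Every preimage lies in τ_X, so f IS continuous.


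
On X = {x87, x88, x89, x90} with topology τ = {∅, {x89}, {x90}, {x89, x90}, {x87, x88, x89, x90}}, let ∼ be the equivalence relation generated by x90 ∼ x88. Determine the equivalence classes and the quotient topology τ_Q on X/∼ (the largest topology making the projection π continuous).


X/∼ = {[x87], [x88=x90], [x89]}; |τ_Q| = 3.

Equivalence classes: [x87], [x88=x90], [x89].
Quotient map π: X → X/∼ sends x87 ↦ [x87], x88 ↦ [x88=x90], x89 ↦ [x89], x90 ↦ [x88=x90].
For each subset V ⊆ X/∼, compute π^{-1}(V) ⊆ X and check whether π^{-1}(V) ∈ τ. V is open in τ_Q iff π^{-1}(V) ∈ τ.
  V = {}: π^{-1}(V) = ∅ ∈ τ ✓.
  V = {[x87]}: π^{-1}(V) = {x87} ∉ τ ✗.
  V = {[x88=x90]}: π^{-1}(V) = {x88, x90} ∉ τ ✗.
  V = {[x87], [x88=x90]}: π^{-1}(V) = {x87, x88, x90} ∉ τ ✗.
  V = {[x89]}: π^{-1}(V) = {x89} ∈ τ ✓.
  V = {[x87], [x89]}: π^{-1}(V) = {x87, x89} ∉ τ ✗.
  V = {[x88=x90], [x89]}: π^{-1}(V) = {x88, x89, x90} ∉ τ ✗.
  V = {[x87], [x88=x90], [x89]}: π^{-1}(V) = {x87, x88, x89, x90} ∈ τ ✓.
Open sets in the quotient: τ_Q = {{}, {[x89]}, {[x87], [x88=x90], [x89]}} (3 elements).


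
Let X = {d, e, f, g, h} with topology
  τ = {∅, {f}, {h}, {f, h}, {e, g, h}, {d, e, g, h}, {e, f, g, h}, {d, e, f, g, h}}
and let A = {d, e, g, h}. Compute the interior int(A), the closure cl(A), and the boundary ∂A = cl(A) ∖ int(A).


int(A) = {d, e, g, h}, cl(A) = {d, e, g, h}, ∂A = ∅.

Closed sets in (X, τ) are complements of opens:
  closed(X, τ) = {∅, {d}, {f}, {d, f}, {d, e, g}, {d, e, f, g}, {d, e, g, h}, {d, e, f, g, h}}.
int(A) = ⋃ {U ∈ τ : U ⊆ A}. Opens contained in A: ∅, {h}, {e, g, h}, {d, e, g, h}.
Taking the union of these: int(A) = {d, e, g, h}.
cl(A) = ⋂ {C closed : A ⊆ C}. Closed sets containing A: {d, e, g, h}, {d, e, f, g, h}.
Intersecting these: cl(A) = {d, e, g, h}.
∂A = cl(A) ∖ int(A) = {d, e, g, h} ∖ {d, e, g, h} = ∅.


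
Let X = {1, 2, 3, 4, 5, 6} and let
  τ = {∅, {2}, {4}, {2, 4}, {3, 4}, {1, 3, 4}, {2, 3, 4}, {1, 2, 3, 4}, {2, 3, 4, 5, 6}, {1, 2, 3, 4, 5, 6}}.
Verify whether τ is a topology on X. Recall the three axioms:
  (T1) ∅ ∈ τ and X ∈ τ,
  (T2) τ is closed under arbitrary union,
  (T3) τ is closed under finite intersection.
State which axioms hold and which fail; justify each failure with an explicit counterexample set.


τ IS a topology on X.

Axiom (T1): ∅ ∈ τ? Yes; X ∈ τ? Yes.
Axiom (T2/T3): check pairwise unions and intersections of members of τ.
All pairwise intersections and unions checked — each lies in τ. Therefore τ satisfies (T1), (T2), (T3): it IS a topology on X.


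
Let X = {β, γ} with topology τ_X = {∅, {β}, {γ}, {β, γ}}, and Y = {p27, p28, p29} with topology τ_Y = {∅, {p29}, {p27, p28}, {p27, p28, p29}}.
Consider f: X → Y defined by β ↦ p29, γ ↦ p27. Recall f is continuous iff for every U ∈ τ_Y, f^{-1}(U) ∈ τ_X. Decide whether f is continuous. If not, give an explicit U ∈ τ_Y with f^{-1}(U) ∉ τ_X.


f IS continuous.

Compute f^{-1}(U) for each U ∈ τ_Y:
  U = ∅: f^{-1}(U) = ∅ ∈ τ_X ✓.
  U = {p29}: f^{-1}(U) = {β} ∈ τ_X ✓.
  U = {p27, p28}: f^{-1}(U) = {γ} ∈ τ_X ✓.
  U = {p27, p28, p29}: f^{-1}(U) = {β, γ} ∈ τ_X ✓.
Every preimage lies in τ_X, so f IS continuous.


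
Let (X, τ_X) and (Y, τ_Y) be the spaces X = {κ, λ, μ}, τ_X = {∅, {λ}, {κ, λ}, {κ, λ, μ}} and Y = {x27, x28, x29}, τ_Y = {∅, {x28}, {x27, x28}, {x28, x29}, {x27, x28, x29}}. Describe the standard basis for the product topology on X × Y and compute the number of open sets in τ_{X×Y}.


Basis B = {∅ × ∅, {λ} × {x28}, {κ, λ} × {x28}, {λ} × {x27, x28}, {λ} × {x28, x29}, {κ, λ, μ} × {x28}, {λ} × {x27, x28, x29}, {κ, λ} × {x27, x28}, {κ, λ} × {x28, x29}, {κ, λ} × {x27, x28, x29}, {κ, λ, μ} × {x27, x28}, {κ, λ, μ} × {x28, x29}, {κ, λ, μ} × {x27, x28, x29}}; |τ_{X×Y}| = 30.

Enumerate products U × V with U ∈ τ_X, V ∈ τ_Y (deduplicated):
  ∅ × ∅ = {} (∅)
  {λ} × {x28} = {(λ,x28)}
  {κ, λ} × {x28} = {(κ,x28), (λ,x28)}
  {λ} × {x27, x28} = {(λ,x27), (λ,x28)}
  {λ} × {x28, x29} = {(λ,x28), (λ,x29)}
  {κ, λ, μ} × {x28} = {(κ,x28), (λ,x28), (μ,x28)}
  {λ} × {x27, x28, x29} = {(λ,x27), (λ,x28), (λ,x29)}
  {κ, λ} × {x27, x28} = {(κ,x27), (κ,x28), (λ,x27), (λ,x28)}
  {κ, λ} × {x28, x29} = {(κ,x28), (κ,x29), (λ,x28), (λ,x29)}
  {κ, λ} × {x27, x28, x29} = {(κ,x27), (κ,x28), (κ,x29), (λ,x27), (λ,x28), (λ,x29)}
  {κ, λ, μ} × {x27, x28} = {(κ,x27), (κ,x28), (λ,x27), (λ,x28), (μ,x27), (μ,x28)}
  {κ, λ, μ} × {x28, x29} = {(κ,x28), (κ,x29), (λ,x28), (λ,x29), (μ,x28), (μ,x29)}
  {κ, λ, μ} × {x27, x28, x29} = {(κ,x27), (κ,x28), (κ,x29), (λ,x27), (λ,x28), (λ,x29), (μ,x27), (μ,x28), (μ,x29)}
These 13 distinct sets form the basis B.
Close under arbitrary unions to get τ_{X×Y}; counting gives |τ_{X×Y}| = 30.


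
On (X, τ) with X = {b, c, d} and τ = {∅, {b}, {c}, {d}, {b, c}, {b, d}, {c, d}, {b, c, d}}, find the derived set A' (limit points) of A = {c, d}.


A' = ∅

For each x ∈ X, list the open sets U ∈ τ with x ∈ U, then check whether U ∩ (A ∖ {x}) ≠ ∅ for every such U.
  x = b: open {b} ∋ x has {b} ∩ (A ∖ {b}) = ∅, so x is NOT a limit point.
  x = c: open {c} ∋ x has {c} ∩ (A ∖ {c}) = ∅, so x is NOT a limit point.
  x = d: open {d} ∋ x has {d} ∩ (A ∖ {d}) = ∅, so x is NOT a limit point.
Collecting: A' = ∅.


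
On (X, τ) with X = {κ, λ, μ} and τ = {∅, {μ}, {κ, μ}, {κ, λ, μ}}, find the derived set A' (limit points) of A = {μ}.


A' = {κ, λ}

For each x ∈ X, list the open sets U ∈ τ with x ∈ U, then check whether U ∩ (A ∖ {x}) ≠ ∅ for every such U.
  x = κ: opens ∋ x are {κ, μ}, {κ, λ, μ}; each meets A ∖ {κ}, so x IS a limit point.
  x = λ: opens ∋ x are {κ, λ, μ}; each meets A ∖ {λ}, so x IS a limit point.
  x = μ: open {μ} ∋ x has {μ} ∩ (A ∖ {μ}) = ∅, so x is NOT a limit point.
Collecting: A' = {κ, λ}.


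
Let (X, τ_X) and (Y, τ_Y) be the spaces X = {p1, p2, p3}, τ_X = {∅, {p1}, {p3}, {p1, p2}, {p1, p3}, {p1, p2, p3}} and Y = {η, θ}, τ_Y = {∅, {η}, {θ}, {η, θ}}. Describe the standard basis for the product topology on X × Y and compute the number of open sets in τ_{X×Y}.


Basis B = {∅ × ∅, {p1} × {η}, {p1} × {θ}, {p3} × {η}, {p3} × {θ}, {p1} × {η, θ}, {p1, p2} × {η}, {p1, p3} × {η}, {p1, p2} × {θ}, {p1, p3} × {θ}, {p3} × {η, θ}, {p1, p2, p3} × {η}, {p1, p2, p3} × {θ}, {p1, p2} × {η, θ}, {p1, p3} × {η, θ}, {p1, p2, p3} × {η, θ}}; |τ_{X×Y}| = 36.

Enumerate products U × V with U ∈ τ_X, V ∈ τ_Y (deduplicated):
  ∅ × ∅ = {} (∅)
  {p1} × {η} = {(p1,η)}
  {p1} × {θ} = {(p1,θ)}
  {p3} × {η} = {(p3,η)}
  {p3} × {θ} = {(p3,θ)}
  {p1} × {η, θ} = {(p1,η), (p1,θ)}
  {p1, p2} × {η} = {(p1,η), (p2,η)}
  {p1, p3} × {η} = {(p1,η), (p3,η)}
  {p1, p2} × {θ} = {(p1,θ), (p2,θ)}
  {p1, p3} × {θ} = {(p1,θ), (p3,θ)}
  {p3} × {η, θ} = {(p3,η), (p3,θ)}
  {p1, p2, p3} × {η} = {(p1,η), (p2,η), (p3,η)}
  {p1, p2, p3} × {θ} = {(p1,θ), (p2,θ), (p3,θ)}
  {p1, p2} × {η, θ} = {(p1,η), (p1,θ), (p2,η), (p2,θ)}
  {p1, p3} × {η, θ} = {(p1,η), (p1,θ), (p3,η), (p3,θ)}
  {p1, p2, p3} × {η, θ} = {(p1,η), (p1,θ), (p2,η), (p2,θ), (p3,η), (p3,θ)}
These 16 distinct sets form the basis B.
Close under arbitrary unions to get τ_{X×Y}; counting gives |τ_{X×Y}| = 36.


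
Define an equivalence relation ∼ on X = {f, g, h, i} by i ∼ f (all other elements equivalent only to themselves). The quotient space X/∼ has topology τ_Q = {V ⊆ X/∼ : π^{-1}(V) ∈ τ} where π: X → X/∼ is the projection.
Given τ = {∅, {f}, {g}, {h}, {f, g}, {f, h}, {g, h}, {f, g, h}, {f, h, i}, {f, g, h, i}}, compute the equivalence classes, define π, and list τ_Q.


X/∼ = {[f=i], [g], [h]}; |τ_Q| = 6.

Equivalence classes: [f=i], [g], [h].
Quotient map π: X → X/∼ sends f ↦ [f=i], g ↦ [g], h ↦ [h], i ↦ [f=i].
For each subset V ⊆ X/∼, compute π^{-1}(V) ⊆ X and check whether π^{-1}(V) ∈ τ. V is open in τ_Q iff π^{-1}(V) ∈ τ.
  V = {}: π^{-1}(V) = ∅ ∈ τ ✓.
  V = {[f=i]}: π^{-1}(V) = {f, i} ∉ τ ✗.
  V = {[g]}: π^{-1}(V) = {g} ∈ τ ✓.
  V = {[f=i], [g]}: π^{-1}(V) = {f, g, i} ∉ τ ✗.
  V = {[h]}: π^{-1}(V) = {h} ∈ τ ✓.
  V = {[f=i], [h]}: π^{-1}(V) = {f, h, i} ∈ τ ✓.
  V = {[g], [h]}: π^{-1}(V) = {g, h} ∈ τ ✓.
  V = {[f=i], [g], [h]}: π^{-1}(V) = {f, g, h, i} ∈ τ ✓.
Open sets in the quotient: τ_Q = {{}, {[g]}, {[h]}, {[f=i], [h]}, {[g], [h]}, {[f=i], [g], [h]}} (6 elements).


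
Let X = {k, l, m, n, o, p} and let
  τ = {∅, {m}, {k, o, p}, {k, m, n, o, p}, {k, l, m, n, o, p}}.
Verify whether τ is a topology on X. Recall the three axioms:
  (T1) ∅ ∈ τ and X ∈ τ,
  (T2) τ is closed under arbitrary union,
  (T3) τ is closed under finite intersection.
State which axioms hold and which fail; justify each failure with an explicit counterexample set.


τ is NOT a topology on X.

Axiom (T1): ∅ ∈ τ? Yes; X ∈ τ? Yes.
Axiom (T2/T3): check pairwise unions and intersections of members of τ.
Counterexample for (T2): {m} ∪ {k, o, p} = {k, m, o, p} ∉ τ. Therefore τ is NOT a topology.


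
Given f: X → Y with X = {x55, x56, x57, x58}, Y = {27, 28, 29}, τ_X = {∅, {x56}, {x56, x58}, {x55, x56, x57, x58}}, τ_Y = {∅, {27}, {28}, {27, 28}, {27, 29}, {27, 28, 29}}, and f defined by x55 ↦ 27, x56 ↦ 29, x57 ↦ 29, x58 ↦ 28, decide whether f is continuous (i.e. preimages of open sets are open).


f is NOT continuous.

Compute f^{-1}(U) for each U ∈ τ_Y:
  U = ∅: f^{-1}(U) = ∅ ∈ τ_X ✓.
  U = {27}: f^{-1}(U) = {x55} ∉ τ_X ✗.
  U = {28}: f^{-1}(U) = {x58} ∉ τ_X ✗.
  U = {27, 28}: f^{-1}(U) = {x55, x58} ∉ τ_X ✗.
  U = {27, 29}: f^{-1}(U) = {x55, x56, x57} ∉ τ_X ✗.
  U = {27, 28, 29}: f^{-1}(U) = {x55, x56, x57, x58} ∈ τ_X ✓.
Found U = {27} with f^{-1}(U) = {x55} not in τ_X. Therefore f is NOT continuous.


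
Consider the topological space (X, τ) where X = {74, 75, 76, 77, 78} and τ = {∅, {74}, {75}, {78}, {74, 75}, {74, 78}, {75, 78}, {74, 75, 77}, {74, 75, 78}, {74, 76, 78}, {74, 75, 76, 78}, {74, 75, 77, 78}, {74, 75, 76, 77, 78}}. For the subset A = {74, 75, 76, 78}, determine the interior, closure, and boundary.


int(A) = {74, 75, 76, 78}, cl(A) = {74, 75, 76, 77, 78}, ∂A = {77}.

Closed sets in (X, τ) are complements of opens:
  closed(X, τ) = {∅, {76}, {77}, {75, 77}, {76, 77}, {76, 78}, {74, 76, 77}, {75, 76, 77}, {76, 77, 78}, {74, 75, 76, 77}, {74, 76, 77, 78}, {75, 76, 77, 78}, {74, 75, 76, 77, 78}}.
int(A) = ⋃ {U ∈ τ : U ⊆ A}. Opens contained in A: ∅, {74}, {75}, {78}, {74, 75}, {74, 78}, {75, 78}, {74, 75, 78}, {74, 76, 78}, {74, 75, 76, 78}.
Taking the union of these: int(A) = {74, 75, 76, 78}.
cl(A) = ⋂ {C closed : A ⊆ C}. Closed sets containing A: {74, 75, 76, 77, 78}.
Intersecting these: cl(A) = {74, 75, 76, 77, 78}.
∂A = cl(A) ∖ int(A) = {74, 75, 76, 77, 78} ∖ {74, 75, 76, 78} = {77}.


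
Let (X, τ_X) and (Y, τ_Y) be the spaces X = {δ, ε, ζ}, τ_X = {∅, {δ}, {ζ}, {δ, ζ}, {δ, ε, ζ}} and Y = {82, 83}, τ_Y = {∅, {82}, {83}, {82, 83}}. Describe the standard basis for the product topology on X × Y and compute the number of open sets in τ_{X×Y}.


Basis B = {∅ × ∅, {δ} × {82}, {δ} × {83}, {ζ} × {82}, {ζ} × {83}, {δ} × {82, 83}, {δ, ζ} × {82}, {δ, ζ} × {83}, {ζ} × {82, 83}, {δ, ε, ζ} × {82}, {δ, ε, ζ} × {83}, {δ, ζ} × {82, 83}, {δ, ε, ζ} × {82, 83}}; |τ_{X×Y}| = 25.

Enumerate products U × V with U ∈ τ_X, V ∈ τ_Y (deduplicated):
  ∅ × ∅ = {} (∅)
  {δ} × {82} = {(δ,82)}
  {δ} × {83} = {(δ,83)}
  {ζ} × {82} = {(ζ,82)}
  {ζ} × {83} = {(ζ,83)}
  {δ} × {82, 83} = {(δ,82), (δ,83)}
  {δ, ζ} × {82} = {(δ,82), (ζ,82)}
  {δ, ζ} × {83} = {(δ,83), (ζ,83)}
  {ζ} × {82, 83} = {(ζ,82), (ζ,83)}
  {δ, ε, ζ} × {82} = {(δ,82), (ε,82), (ζ,82)}
  {δ, ε, ζ} × {83} = {(δ,83), (ε,83), (ζ,83)}
  {δ, ζ} × {82, 83} = {(δ,82), (δ,83), (ζ,82), (ζ,83)}
  {δ, ε, ζ} × {82, 83} = {(δ,82), (δ,83), (ε,82), (ε,83), (ζ,82), (ζ,83)}
These 13 distinct sets form the basis B.
Close under arbitrary unions to get τ_{X×Y}; counting gives |τ_{X×Y}| = 25.


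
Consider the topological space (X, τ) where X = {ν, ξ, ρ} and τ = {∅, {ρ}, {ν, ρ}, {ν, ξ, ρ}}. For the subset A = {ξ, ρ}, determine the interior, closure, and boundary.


int(A) = {ρ}, cl(A) = {ν, ξ, ρ}, ∂A = {ν, ξ}.

Closed sets in (X, τ) are complements of opens:
  closed(X, τ) = {∅, {ξ}, {ν, ξ}, {ν, ξ, ρ}}.
int(A) = ⋃ {U ∈ τ : U ⊆ A}. Opens contained in A: ∅, {ρ}.
Taking the union of these: int(A) = {ρ}.
cl(A) = ⋂ {C closed : A ⊆ C}. Closed sets containing A: {ν, ξ, ρ}.
Intersecting these: cl(A) = {ν, ξ, ρ}.
∂A = cl(A) ∖ int(A) = {ν, ξ, ρ} ∖ {ρ} = {ν, ξ}.


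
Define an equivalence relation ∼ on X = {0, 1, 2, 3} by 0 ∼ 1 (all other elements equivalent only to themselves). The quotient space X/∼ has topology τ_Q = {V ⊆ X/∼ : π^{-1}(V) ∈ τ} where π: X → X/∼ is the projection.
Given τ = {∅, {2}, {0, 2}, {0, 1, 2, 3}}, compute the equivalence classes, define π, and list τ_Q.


X/∼ = {[0=1], [2], [3]}; |τ_Q| = 3.

Equivalence classes: [0=1], [2], [3].
Quotient map π: X → X/∼ sends 0 ↦ [0=1], 1 ↦ [0=1], 2 ↦ [2], 3 ↦ [3].
For each subset V ⊆ X/∼, compute π^{-1}(V) ⊆ X and check whether π^{-1}(V) ∈ τ. V is open in τ_Q iff π^{-1}(V) ∈ τ.
  V = {}: π^{-1}(V) = ∅ ∈ τ ✓.
  V = {[0=1]}: π^{-1}(V) = {0, 1} ∉ τ ✗.
  V = {[2]}: π^{-1}(V) = {2} ∈ τ ✓.
  V = {[0=1], [2]}: π^{-1}(V) = {0, 1, 2} ∉ τ ✗.
  V = {[3]}: π^{-1}(V) = {3} ∉ τ ✗.
  V = {[0=1], [3]}: π^{-1}(V) = {0, 1, 3} ∉ τ ✗.
  V = {[2], [3]}: π^{-1}(V) = {2, 3} ∉ τ ✗.
  V = {[0=1], [2], [3]}: π^{-1}(V) = {0, 1, 2, 3} ∈ τ ✓.
Open sets in the quotient: τ_Q = {{}, {[2]}, {[0=1], [2], [3]}} (3 elements).


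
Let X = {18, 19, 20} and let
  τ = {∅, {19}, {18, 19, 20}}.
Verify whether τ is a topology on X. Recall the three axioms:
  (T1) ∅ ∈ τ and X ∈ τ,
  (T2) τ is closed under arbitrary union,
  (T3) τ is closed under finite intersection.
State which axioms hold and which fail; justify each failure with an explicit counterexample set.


τ IS a topology on X.

Axiom (T1): ∅ ∈ τ? Yes; X ∈ τ? Yes.
Axiom (T2/T3): check pairwise unions and intersections of members of τ.
All pairwise intersections and unions checked — each lies in τ. Therefore τ satisfies (T1), (T2), (T3): it IS a topology on X.


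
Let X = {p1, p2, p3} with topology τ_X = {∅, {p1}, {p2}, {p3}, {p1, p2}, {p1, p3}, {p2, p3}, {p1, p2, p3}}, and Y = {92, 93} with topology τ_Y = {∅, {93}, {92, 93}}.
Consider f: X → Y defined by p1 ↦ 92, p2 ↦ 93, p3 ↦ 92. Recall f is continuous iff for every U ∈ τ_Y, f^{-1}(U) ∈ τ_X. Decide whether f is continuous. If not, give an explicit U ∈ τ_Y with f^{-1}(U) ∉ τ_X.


f IS continuous.

Compute f^{-1}(U) for each U ∈ τ_Y:
  U = ∅: f^{-1}(U) = ∅ ∈ τ_X ✓.
  U = {93}: f^{-1}(U) = {p2} ∈ τ_X ✓.
  U = {92, 93}: f^{-1}(U) = {p1, p2, p3} ∈ τ_X ✓.
Every preimage lies in τ_X, so f IS continuous.


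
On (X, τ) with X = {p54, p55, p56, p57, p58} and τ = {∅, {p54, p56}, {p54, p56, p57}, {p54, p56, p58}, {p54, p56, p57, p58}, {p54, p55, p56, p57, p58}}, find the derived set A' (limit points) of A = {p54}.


A' = {p55, p56, p57, p58}

For each x ∈ X, list the open sets U ∈ τ with x ∈ U, then check whether U ∩ (A ∖ {x}) ≠ ∅ for every such U.
  x = p54: open {p54, p56} ∋ x has {p54, p56} ∩ (A ∖ {p54}) = ∅, so x is NOT a limit point.
  x = p55: opens ∋ x are {p54, p55, p56, p57, p58}; each meets A ∖ {p55}, so x IS a limit point.
  x = p56: opens ∋ x are {p54, p56}, {p54, p56, p57}, {p54, p56, p58}, {p54, p56, p57, p58}, {p54, p55, p56, p57, p58}; each meets A ∖ {p56}, so x IS a limit point.
  x = p57: opens ∋ x are {p54, p56, p57}, {p54, p56, p57, p58}, {p54, p55, p56, p57, p58}; each meets A ∖ {p57}, so x IS a limit point.
  x = p58: opens ∋ x are {p54, p56, p58}, {p54, p56, p57, p58}, {p54, p55, p56, p57, p58}; each meets A ∖ {p58}, so x IS a limit point.
Collecting: A' = {p55, p56, p57, p58}.


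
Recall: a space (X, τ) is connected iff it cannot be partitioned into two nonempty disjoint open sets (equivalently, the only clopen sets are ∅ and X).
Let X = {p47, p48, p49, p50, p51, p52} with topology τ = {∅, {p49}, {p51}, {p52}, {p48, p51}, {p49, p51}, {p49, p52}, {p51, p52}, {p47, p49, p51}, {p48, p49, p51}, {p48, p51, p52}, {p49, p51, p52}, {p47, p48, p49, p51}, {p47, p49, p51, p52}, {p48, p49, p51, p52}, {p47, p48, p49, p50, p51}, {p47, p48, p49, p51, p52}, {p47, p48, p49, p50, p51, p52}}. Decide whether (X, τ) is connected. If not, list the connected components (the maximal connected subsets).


(X, τ) is disconnected; components = [{p52}, {p47, p48, p49, p50, p51}].

Find clopen sets (U ∈ τ with X ∖ U ∈ τ):
  U = ∅, X ∖ U = {p47, p48, p49, p50, p51, p52} — both open, so U is clopen.
  U = {p52}, X ∖ U = {p47, p48, p49, p50, p51} — both open, so U is clopen.
  U = {p47, p48, p49, p50, p51}, X ∖ U = {p52} — both open, so U is clopen.
  U = {p47, p48, p49, p50, p51, p52}, X ∖ U = ∅ — both open, so U is clopen.
Nontrivial clopen(s) exist: e.g. {p52}. So (X, τ) is disconnected.
Compute connected components by grouping points that agree on all clopens:
  component: {p52}
  component: {p47, p48, p49, p50, p51}


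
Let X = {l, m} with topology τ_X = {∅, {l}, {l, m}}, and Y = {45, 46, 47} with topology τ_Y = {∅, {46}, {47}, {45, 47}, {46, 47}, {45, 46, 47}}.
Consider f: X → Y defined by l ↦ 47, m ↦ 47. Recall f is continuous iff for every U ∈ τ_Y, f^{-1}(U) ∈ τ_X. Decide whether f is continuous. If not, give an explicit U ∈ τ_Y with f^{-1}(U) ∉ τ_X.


f IS continuous.

Compute f^{-1}(U) for each U ∈ τ_Y:
  U = ∅: f^{-1}(U) = ∅ ∈ τ_X ✓.
  U = {46}: f^{-1}(U) = ∅ ∈ τ_X ✓.
  U = {47}: f^{-1}(U) = {l, m} ∈ τ_X ✓.
  U = {45, 47}: f^{-1}(U) = {l, m} ∈ τ_X ✓.
  U = {46, 47}: f^{-1}(U) = {l, m} ∈ τ_X ✓.
  U = {45, 46, 47}: f^{-1}(U) = {l, m} ∈ τ_X ✓.
Every preimage lies in τ_X, so f IS continuous.


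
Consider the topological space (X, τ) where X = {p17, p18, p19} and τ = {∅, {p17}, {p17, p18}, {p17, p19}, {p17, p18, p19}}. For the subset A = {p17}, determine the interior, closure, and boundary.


int(A) = {p17}, cl(A) = {p17, p18, p19}, ∂A = {p18, p19}.

Closed sets in (X, τ) are complements of opens:
  closed(X, τ) = {∅, {p18}, {p19}, {p18, p19}, {p17, p18, p19}}.
int(A) = ⋃ {U ∈ τ : U ⊆ A}. Opens contained in A: ∅, {p17}.
Taking the union of these: int(A) = {p17}.
cl(A) = ⋂ {C closed : A ⊆ C}. Closed sets containing A: {p17, p18, p19}.
Intersecting these: cl(A) = {p17, p18, p19}.
∂A = cl(A) ∖ int(A) = {p17, p18, p19} ∖ {p17} = {p18, p19}.


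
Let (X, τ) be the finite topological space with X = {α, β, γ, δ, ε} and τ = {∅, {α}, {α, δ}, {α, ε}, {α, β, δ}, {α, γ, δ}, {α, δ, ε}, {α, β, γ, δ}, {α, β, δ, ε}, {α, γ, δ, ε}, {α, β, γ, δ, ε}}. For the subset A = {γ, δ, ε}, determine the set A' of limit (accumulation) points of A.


A' = {β, γ}

For each x ∈ X, list the open sets U ∈ τ with x ∈ U, then check whether U ∩ (A ∖ {x}) ≠ ∅ for every such U.
  x = α: open {α} ∋ x has {α} ∩ (A ∖ {α}) = ∅, so x is NOT a limit point.
  x = β: opens ∋ x are {α, β, δ}, {α, β, γ, δ}, {α, β, δ, ε}, {α, β, γ, δ, ε}; each meets A ∖ {β}, so x IS a limit point.
  x = γ: opens ∋ x are {α, γ, δ}, {α, β, γ, δ}, {α, γ, δ, ε}, {α, β, γ, δ, ε}; each meets A ∖ {γ}, so x IS a limit point.
  x = δ: open {α, δ} ∋ x has {α, δ} ∩ (A ∖ {δ}) = ∅, so x is NOT a limit point.
  x = ε: open {α, ε} ∋ x has {α, ε} ∩ (A ∖ {ε}) = ∅, so x is NOT a limit point.
Collecting: A' = {β, γ}.


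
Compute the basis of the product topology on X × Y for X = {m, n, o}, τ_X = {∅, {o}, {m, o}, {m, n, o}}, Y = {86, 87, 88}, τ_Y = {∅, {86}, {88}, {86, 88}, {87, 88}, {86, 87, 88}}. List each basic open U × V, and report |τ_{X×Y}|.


Basis B = {∅ × ∅, {o} × {86}, {o} × {88}, {m, o} × {86}, {m, o} × {88}, {o} × {86, 88}, {o} × {87, 88}, {m, n, o} × {86}, {m, n, o} × {88}, {o} × {86, 87, 88}, {m, o} × {86, 88}, {m, o} × {87, 88}, {m, o} × {86, 87, 88}, {m, n, o} × {86, 88}, {m, n, o} × {87, 88}, {m, n, o} × {86, 87, 88}}; |τ_{X×Y}| = 40.

Enumerate products U × V with U ∈ τ_X, V ∈ τ_Y (deduplicated):
  ∅ × ∅ = {} (∅)
  {o} × {86} = {(o,86)}
  {o} × {88} = {(o,88)}
  {m, o} × {86} = {(m,86), (o,86)}
  {m, o} × {88} = {(m,88), (o,88)}
  {o} × {86, 88} = {(o,86), (o,88)}
  {o} × {87, 88} = {(o,87), (o,88)}
  {m, n, o} × {86} = {(m,86), (n,86), (o,86)}
  {m, n, o} × {88} = {(m,88), (n,88), (o,88)}
  {o} × {86, 87, 88} = {(o,86), (o,87), (o,88)}
  {m, o} × {86, 88} = {(m,86), (m,88), (o,86), (o,88)}
  {m, o} × {87, 88} = {(m,87), (m,88), (o,87), (o,88)}
  {m, o} × {86, 87, 88} = {(m,86), (m,87), (m,88), (o,86), (o,87), (o,88)}
  {m, n, o} × {86, 88} = {(m,86), (m,88), (n,86), (n,88), (o,86), (o,88)}
  {m, n, o} × {87, 88} = {(m,87), (m,88), (n,87), (n,88), (o,87), (o,88)}
  {m, n, o} × {86, 87, 88} = {(m,86), (m,87), (m,88), (n,86), (n,87), (n,88), (o,86), (o,87), (o,88)}
These 16 distinct sets form the basis B.
Close under arbitrary unions to get τ_{X×Y}; counting gives |τ_{X×Y}| = 40.


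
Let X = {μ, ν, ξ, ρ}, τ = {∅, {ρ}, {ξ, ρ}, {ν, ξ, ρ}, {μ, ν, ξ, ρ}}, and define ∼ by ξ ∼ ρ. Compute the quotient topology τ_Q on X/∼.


X/∼ = {[μ], [ν], [ξ=ρ]}; |τ_Q| = 4.

Equivalence classes: [μ], [ν], [ξ=ρ].
Quotient map π: X → X/∼ sends μ ↦ [μ], ν ↦ [ν], ξ ↦ [ξ=ρ], ρ ↦ [ξ=ρ].
For each subset V ⊆ X/∼, compute π^{-1}(V) ⊆ X and check whether π^{-1}(V) ∈ τ. V is open in τ_Q iff π^{-1}(V) ∈ τ.
  V = {}: π^{-1}(V) = ∅ ∈ τ ✓.
  V = {[μ]}: π^{-1}(V) = {μ} ∉ τ ✗.
  V = {[ν]}: π^{-1}(V) = {ν} ∉ τ ✗.
  V = {[μ], [ν]}: π^{-1}(V) = {μ, ν} ∉ τ ✗.
  V = {[ξ=ρ]}: π^{-1}(V) = {ξ, ρ} ∈ τ ✓.
  V = {[μ], [ξ=ρ]}: π^{-1}(V) = {μ, ξ, ρ} ∉ τ ✗.
  V = {[ν], [ξ=ρ]}: π^{-1}(V) = {ν, ξ, ρ} ∈ τ ✓.
  V = {[μ], [ν], [ξ=ρ]}: π^{-1}(V) = {μ, ν, ξ, ρ} ∈ τ ✓.
Open sets in the quotient: τ_Q = {{}, {[ξ=ρ]}, {[ν], [ξ=ρ]}, {[μ], [ν], [ξ=ρ]}} (4 elements).


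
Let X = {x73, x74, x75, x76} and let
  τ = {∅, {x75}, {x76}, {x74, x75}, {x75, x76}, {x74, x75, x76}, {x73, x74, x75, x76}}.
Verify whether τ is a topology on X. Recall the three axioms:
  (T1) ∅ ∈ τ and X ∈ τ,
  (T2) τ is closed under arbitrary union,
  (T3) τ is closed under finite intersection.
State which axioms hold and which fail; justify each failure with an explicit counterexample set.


τ IS a topology on X.

Axiom (T1): ∅ ∈ τ? Yes; X ∈ τ? Yes.
Axiom (T2/T3): check pairwise unions and intersections of members of τ.
All pairwise intersections and unions checked — each lies in τ. Therefore τ satisfies (T1), (T2), (T3): it IS a topology on X.
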